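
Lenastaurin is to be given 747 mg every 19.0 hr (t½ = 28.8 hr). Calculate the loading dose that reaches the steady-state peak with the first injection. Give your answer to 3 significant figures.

2040 mg

k = ln 2 / 28.8 = 0.02407 hr⁻¹
Accumulation ratio R = 1 / (1 − e^(−kτ)) = 1 / (1 − e^(−0.02407×19.0)) = 1 / (1 − 0.6330) = 2.725
Loading dose = maintenance dose × R = 747 × 2.725 ≈ 2040 mg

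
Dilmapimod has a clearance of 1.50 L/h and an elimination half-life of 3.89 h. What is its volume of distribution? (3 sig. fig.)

k = ln 2 / t½ = ln 2 / 3.89 = 0.1782 h⁻¹
V = CL / k = 1.50 / 0.1782 ≈ 8.42 L

8.42 L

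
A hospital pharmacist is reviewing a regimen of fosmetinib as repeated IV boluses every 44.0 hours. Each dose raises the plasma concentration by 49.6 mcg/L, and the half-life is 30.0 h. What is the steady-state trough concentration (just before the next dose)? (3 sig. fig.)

k = ln 2 / 30.0 = 0.02310 h⁻¹
Fraction remaining after one interval: e^(−kτ) = e^(−0.02310 × 44.0) = 0.3618
R = 1 / (1 − 0.3618) = 1.567
Css,max = 49.6 × 1.567 = 77.72 mcg/L
Css,min = Css,max × e^(−kτ) = 77.72 × 0.3618 ≈ 28.1 mcg/L

28.1 mcg/L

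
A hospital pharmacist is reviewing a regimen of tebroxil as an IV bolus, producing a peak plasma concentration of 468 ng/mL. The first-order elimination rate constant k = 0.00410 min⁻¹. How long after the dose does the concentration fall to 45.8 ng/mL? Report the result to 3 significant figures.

C(t) = C₀ e^(−kt)  ⇒  t = ln(C₀/C) / k
t = ln(468/45.8) / 0.004100 = 2.324 / 0.004100 ≈ 567 minutes

567 minutes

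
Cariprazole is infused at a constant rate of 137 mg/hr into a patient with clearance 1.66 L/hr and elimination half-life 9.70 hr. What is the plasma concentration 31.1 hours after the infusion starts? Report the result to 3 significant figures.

Css = rate / CL = 137 / 1.66 = 82.53 µg/mL
k = ln 2 / 9.70 = 0.07146 hr⁻¹
C(t) = Css (1 − e^(−kt)) = 82.53 × (1 − e^(−2.222)) = 82.53 × 0.8916 ≈ 73.6 µg/mL

73.6 µg/mL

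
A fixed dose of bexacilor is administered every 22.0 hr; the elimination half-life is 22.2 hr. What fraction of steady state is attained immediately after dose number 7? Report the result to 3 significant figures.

k = ln 2 / 22.2 = 0.03122 hr⁻¹
f_n = 1 − e^(−nkτ) = 1 − e^(−7 × 0.03122 × 22.0) = 1 − e^(−4.808) = 1 − 0.008162 ≈ 0.992

0.992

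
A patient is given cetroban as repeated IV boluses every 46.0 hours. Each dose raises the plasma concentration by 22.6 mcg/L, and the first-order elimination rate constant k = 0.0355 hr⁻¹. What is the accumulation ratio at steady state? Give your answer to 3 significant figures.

Fraction remaining after one interval: e^(−kτ) = e^(−0.03550 × 46.0) = 0.1953
R = 1 / (1 − 0.1953) = 1 / 0.8047 ≈ 1.24

1.24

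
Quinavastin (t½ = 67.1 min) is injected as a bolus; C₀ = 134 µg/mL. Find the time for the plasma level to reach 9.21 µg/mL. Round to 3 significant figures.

k = ln 2 / 67.1 = 0.01033 min⁻¹
C(t) = C₀ e^(−kt)  ⇒  t = ln(C₀/C) / k
t = ln(134/9.21) / 0.01033 = 2.678 / 0.01033 ≈ 259 minutes

259 minutes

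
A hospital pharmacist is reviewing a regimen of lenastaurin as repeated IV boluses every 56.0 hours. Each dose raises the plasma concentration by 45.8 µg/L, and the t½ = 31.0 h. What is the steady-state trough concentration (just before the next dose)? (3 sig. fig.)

k = ln 2 / 31.0 = 0.02236 h⁻¹
Fraction remaining after one interval: e^(−kτ) = e^(−0.02236 × 56.0) = 0.2859
R = 1 / (1 − 0.2859) = 1.400
Css,max = 45.8 × 1.400 = 64.14 µg/L
Css,min = Css,max × e^(−kτ) = 64.14 × 0.2859 ≈ 18.3 µg/L

18.3 µg/L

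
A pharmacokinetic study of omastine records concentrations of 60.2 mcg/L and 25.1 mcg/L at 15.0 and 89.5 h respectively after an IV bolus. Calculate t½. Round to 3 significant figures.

k = ln(C₁/C₂) / (t₂ − t₁) = ln(60.2/25.1) / (89.5 − 15.0)
  = 0.8748 / 74.50 = 0.01174 h⁻¹
t½ = ln 2 / k = ln 2 / 0.01174 ≈ 59.0 hours

59.0 hours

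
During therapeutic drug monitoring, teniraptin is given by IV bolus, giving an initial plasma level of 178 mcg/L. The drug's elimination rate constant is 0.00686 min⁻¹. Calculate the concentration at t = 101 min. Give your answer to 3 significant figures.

89.0 mcg/L

C(t) = C₀ e^(−kt) = 178 × e^(−0.006860 × 101) = 178 × e^(−0.6929) = 178 × 0.5001 ≈ 89.0 mcg/L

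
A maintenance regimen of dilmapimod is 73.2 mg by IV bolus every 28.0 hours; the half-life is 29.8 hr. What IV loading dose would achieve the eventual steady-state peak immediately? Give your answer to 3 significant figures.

k = ln 2 / 29.8 = 0.02326 hr⁻¹
Accumulation ratio R = 1 / (1 − e^(−kτ)) = 1 / (1 − e^(−0.02326×28.0)) = 1 / (1 − 0.5214) = 2.089
Loading dose = maintenance dose × R = 73.2 × 2.089 ≈ 153 mg

153 mg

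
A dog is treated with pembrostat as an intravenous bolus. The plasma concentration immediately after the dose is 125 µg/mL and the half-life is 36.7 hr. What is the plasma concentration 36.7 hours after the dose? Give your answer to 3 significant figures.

62.5 µg/mL

k = ln 2 / 36.7 = 0.01889 hr⁻¹
36.7 hr is 1.000 half-lives, so C = 125 × (1/2)^1.000 = 125 × 0.5000 ≈ 62.5 µg/mL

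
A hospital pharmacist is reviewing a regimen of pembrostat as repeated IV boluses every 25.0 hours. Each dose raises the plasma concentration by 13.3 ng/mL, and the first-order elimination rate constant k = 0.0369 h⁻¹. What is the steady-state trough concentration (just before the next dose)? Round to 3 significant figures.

8.78 ng/mL

Fraction remaining after one interval: e^(−kτ) = e^(−0.03690 × 25.0) = 0.3975
R = 1 / (1 − 0.3975) = 1.660
Css,max = 13.3 × 1.660 = 22.08 ng/mL
Css,min = Css,max × e^(−kτ) = 22.08 × 0.3975 ≈ 8.78 ng/mL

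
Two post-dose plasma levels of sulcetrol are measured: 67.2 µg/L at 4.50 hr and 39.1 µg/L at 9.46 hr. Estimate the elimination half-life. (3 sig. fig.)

6.35 hours

k = ln(C₁/C₂) / (t₂ − t₁) = ln(67.2/39.1) / (9.46 − 4.50)
  = 0.5416 / 4.960 = 0.1092 hr⁻¹
t½ = ln 2 / k = ln 2 / 0.1092 ≈ 6.35 hours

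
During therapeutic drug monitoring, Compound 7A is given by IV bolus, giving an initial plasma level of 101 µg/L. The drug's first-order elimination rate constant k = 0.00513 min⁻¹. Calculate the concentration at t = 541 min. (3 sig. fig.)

6.30 µg/L

C(t) = C₀ e^(−kt) = 101 × e^(−0.005130 × 541) = 101 × e^(−2.775) = 101 × 0.06233 ≈ 6.30 µg/L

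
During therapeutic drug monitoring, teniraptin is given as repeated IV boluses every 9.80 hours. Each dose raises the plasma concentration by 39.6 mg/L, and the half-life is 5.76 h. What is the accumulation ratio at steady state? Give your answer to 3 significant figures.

k = ln 2 / 5.76 = 0.1203 h⁻¹
Fraction remaining after one interval: e^(−kτ) = e^(−0.1203 × 9.80) = 0.3075
R = 1 / (1 − 0.3075) = 1 / 0.6925 ≈ 1.44

1.44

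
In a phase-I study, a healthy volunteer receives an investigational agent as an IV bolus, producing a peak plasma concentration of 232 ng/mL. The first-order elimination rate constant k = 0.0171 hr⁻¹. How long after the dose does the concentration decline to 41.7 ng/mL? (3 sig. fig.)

C(t) = C₀ e^(−kt)  ⇒  t = ln(C₀/C) / k
t = ln(232/41.7) / 0.01710 = 1.716 / 0.01710 ≈ 100 hours

100 hours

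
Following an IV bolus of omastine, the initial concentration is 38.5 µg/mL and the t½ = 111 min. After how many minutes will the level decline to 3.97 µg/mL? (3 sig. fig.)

364 minutes

k = ln 2 / 111 = 0.006245 min⁻¹
C(t) = C₀ e^(−kt)  ⇒  t = ln(C₀/C) / k
t = ln(38.5/3.97) / 0.006245 = 2.272 / 0.006245 ≈ 364 minutes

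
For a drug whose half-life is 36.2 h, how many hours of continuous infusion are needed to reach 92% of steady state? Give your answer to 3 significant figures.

k = ln 2 / 36.2 = 0.01915 h⁻¹
f = 1 − e^(−kt)  ⇒  t = −ln(1 − f) / k
t = −ln(1 − 0.92) / 0.01915 = 2.526 / 0.01915 ≈ 132 hours

132 hours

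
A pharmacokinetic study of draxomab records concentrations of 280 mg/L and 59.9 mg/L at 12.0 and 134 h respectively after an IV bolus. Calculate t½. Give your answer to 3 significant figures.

k = ln(C₁/C₂) / (t₂ − t₁) = ln(280/59.9) / (134 − 12.0)
  = 1.542 / 122.0 = 0.01264 h⁻¹
t½ = ln 2 / k = ln 2 / 0.01264 ≈ 54.8 hours

54.8 hours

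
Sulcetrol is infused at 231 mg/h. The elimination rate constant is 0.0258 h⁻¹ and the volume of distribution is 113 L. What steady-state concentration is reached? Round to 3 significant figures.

CL = k · V = 0.0258 × 113 = 2.915 L/h
Css = rate / CL = 231 / 2.915 ≈ 79.2 mg/L

79.2 mg/L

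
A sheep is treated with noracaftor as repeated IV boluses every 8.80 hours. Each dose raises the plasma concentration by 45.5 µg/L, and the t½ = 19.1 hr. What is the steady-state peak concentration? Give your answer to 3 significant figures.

166 µg/L

k = ln 2 / 19.1 = 0.03629 hr⁻¹
Fraction remaining after one interval: e^(−kτ) = e^(−0.03629 × 8.80) = 0.7266
R = 1 / (1 − 0.7266) = 3.658
Css,max = 45.5 × 3.658 ≈ 166 µg/L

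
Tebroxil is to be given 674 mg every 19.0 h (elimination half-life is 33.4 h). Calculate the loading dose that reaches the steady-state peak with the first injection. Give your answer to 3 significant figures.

2070 mg

k = ln 2 / 33.4 = 0.02075 h⁻¹
Accumulation ratio R = 1 / (1 − e^(−kτ)) = 1 / (1 − e^(−0.02075×19.0)) = 1 / (1 − 0.6741) = 3.069
Loading dose = maintenance dose × R = 674 × 3.069 ≈ 2070 mg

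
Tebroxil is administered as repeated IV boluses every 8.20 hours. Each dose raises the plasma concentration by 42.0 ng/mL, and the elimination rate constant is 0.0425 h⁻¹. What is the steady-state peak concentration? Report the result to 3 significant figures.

Fraction remaining after one interval: e^(−kτ) = e^(−0.04250 × 8.20) = 0.7057
R = 1 / (1 − 0.7057) = 3.398
Css,max = 42.0 × 3.398 ≈ 143 ng/mL

143 ng/mL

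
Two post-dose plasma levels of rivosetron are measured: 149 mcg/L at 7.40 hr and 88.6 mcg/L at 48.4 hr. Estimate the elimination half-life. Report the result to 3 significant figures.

k = ln(C₁/C₂) / (t₂ − t₁) = ln(149/88.6) / (48.4 − 7.40)
  = 0.5198 / 41.00 = 0.01268 hr⁻¹
t½ = ln 2 / k = ln 2 / 0.01268 ≈ 54.7 hours

54.7 hours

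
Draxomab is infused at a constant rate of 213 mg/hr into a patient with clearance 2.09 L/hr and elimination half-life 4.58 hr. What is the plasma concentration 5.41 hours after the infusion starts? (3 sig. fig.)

57.0 µg/mL

Css = rate / CL = 213 / 2.09 = 101.9 µg/mL
k = ln 2 / 4.58 = 0.1513 hr⁻¹
C(t) = Css (1 − e^(−kt)) = 101.9 × (1 − e^(−0.8188)) = 101.9 × 0.5590 ≈ 57.0 µg/mL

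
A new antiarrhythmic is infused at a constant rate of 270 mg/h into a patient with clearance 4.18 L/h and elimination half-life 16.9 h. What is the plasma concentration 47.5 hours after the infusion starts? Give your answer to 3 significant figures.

55.4 mg/L

Css = rate / CL = 270 / 4.18 = 64.59 mg/L
k = ln 2 / 16.9 = 0.04101 h⁻¹
C(t) = Css (1 − e^(−kt)) = 64.59 × (1 − e^(−1.948)) = 64.59 × 0.8575 ≈ 55.4 mg/L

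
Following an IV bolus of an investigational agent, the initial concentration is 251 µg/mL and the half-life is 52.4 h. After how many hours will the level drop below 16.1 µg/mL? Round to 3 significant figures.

208 hours

k = ln 2 / 52.4 = 0.01323 h⁻¹
C(t) = C₀ e^(−kt)  ⇒  t = ln(C₀/C) / k
t = ln(251/16.1) / 0.01323 = 2.747 / 0.01323 ≈ 208 hours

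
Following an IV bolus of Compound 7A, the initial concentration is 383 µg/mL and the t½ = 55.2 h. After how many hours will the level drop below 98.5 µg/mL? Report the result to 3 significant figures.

108 hours

k = ln 2 / 55.2 = 0.01256 h⁻¹
C(t) = C₀ e^(−kt)  ⇒  t = ln(C₀/C) / k
t = ln(383/98.5) / 0.01256 = 1.358 / 0.01256 ≈ 108 hours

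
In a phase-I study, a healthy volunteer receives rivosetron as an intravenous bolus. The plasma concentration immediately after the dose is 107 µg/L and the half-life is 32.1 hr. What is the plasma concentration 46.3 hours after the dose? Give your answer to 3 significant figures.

39.4 µg/L

k = ln 2 / 32.1 = 0.02159 hr⁻¹
46.3 hr is 1.442 half-lives, so C = 107 × (1/2)^1.442 = 107 × 0.3680 ≈ 39.4 µg/L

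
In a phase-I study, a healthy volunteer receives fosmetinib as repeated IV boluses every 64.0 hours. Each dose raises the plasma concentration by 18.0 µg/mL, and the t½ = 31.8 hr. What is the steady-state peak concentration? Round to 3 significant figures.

k = ln 2 / 31.8 = 0.02180 hr⁻¹
Fraction remaining after one interval: e^(−kτ) = e^(−0.02180 × 64.0) = 0.2478
R = 1 / (1 − 0.2478) = 1.329
Css,max = 18.0 × 1.329 ≈ 23.9 µg/mL

23.9 µg/mL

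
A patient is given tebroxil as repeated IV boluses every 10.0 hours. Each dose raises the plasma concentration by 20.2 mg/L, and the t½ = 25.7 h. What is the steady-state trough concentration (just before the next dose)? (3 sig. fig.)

65.2 mg/L

k = ln 2 / 25.7 = 0.02697 h⁻¹
Fraction remaining after one interval: e^(−kτ) = e^(−0.02697 × 10.0) = 0.7636
R = 1 / (1 − 0.7636) = 4.230
Css,max = 20.2 × 4.230 = 85.45 mg/L
Css,min = Css,max × e^(−kτ) = 85.45 × 0.7636 ≈ 65.2 mg/L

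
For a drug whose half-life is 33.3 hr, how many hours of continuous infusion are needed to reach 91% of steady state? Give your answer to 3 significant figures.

k = ln 2 / 33.3 = 0.02082 hr⁻¹
f = 1 − e^(−kt)  ⇒  t = −ln(1 − f) / k
t = −ln(1 − 0.91) / 0.02082 = 2.408 / 0.02082 ≈ 116 hours

116 hours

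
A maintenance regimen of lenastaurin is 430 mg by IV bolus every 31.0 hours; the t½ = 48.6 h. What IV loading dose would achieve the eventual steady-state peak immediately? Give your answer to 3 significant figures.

k = ln 2 / 48.6 = 0.01426 h⁻¹
Accumulation ratio R = 1 / (1 − e^(−kτ)) = 1 / (1 − e^(−0.01426×31.0)) = 1 / (1 − 0.6427) = 2.798
Loading dose = maintenance dose × R = 430 × 2.798 ≈ 1200 mg

1200 mg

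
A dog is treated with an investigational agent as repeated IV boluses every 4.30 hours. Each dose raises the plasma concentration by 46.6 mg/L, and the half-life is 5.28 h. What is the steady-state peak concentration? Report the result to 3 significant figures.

108 mg/L

k = ln 2 / 5.28 = 0.1313 h⁻¹
Fraction remaining after one interval: e^(−kτ) = e^(−0.1313 × 4.30) = 0.5686
R = 1 / (1 − 0.5686) = 2.318
Css,max = 46.6 × 2.318 ≈ 108 mg/L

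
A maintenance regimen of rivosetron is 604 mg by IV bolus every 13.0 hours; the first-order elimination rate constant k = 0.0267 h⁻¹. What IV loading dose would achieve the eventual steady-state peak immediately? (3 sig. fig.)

Accumulation ratio R = 1 / (1 − e^(−kτ)) = 1 / (1 − e^(−0.02670×13.0)) = 1 / (1 − 0.7067) = 3.410
Loading dose = maintenance dose × R = 604 × 3.410 ≈ 2060 mg

2060 mg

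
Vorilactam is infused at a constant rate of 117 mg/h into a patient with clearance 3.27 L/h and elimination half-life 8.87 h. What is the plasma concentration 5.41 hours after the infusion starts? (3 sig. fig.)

Css = rate / CL = 117 / 3.27 = 35.78 µg/mL
k = ln 2 / 8.87 = 0.07815 h⁻¹
C(t) = Css (1 − e^(−kt)) = 35.78 × (1 − e^(−0.4228)) = 35.78 × 0.3448 ≈ 12.3 µg/mL

12.3 µg/mL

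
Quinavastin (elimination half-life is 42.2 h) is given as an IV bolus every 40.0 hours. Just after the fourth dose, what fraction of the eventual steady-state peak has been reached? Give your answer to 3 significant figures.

0.928

k = ln 2 / 42.2 = 0.01643 h⁻¹
f_n = 1 − e^(−nkτ) = 1 − e^(−4 × 0.01643 × 40.0) = 1 − e^(−2.628) = 1 − 0.07222 ≈ 0.928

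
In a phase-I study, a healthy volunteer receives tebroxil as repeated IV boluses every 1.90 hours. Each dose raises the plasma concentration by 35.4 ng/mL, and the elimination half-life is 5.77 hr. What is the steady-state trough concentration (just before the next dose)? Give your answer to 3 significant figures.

k = ln 2 / 5.77 = 0.1201 hr⁻¹
Fraction remaining after one interval: e^(−kτ) = e^(−0.1201 × 1.90) = 0.7959
R = 1 / (1 − 0.7959) = 4.900
Css,max = 35.4 × 4.900 = 173.5 ng/mL
Css,min = Css,max × e^(−kτ) = 173.5 × 0.7959 ≈ 138 ng/mL

138 ng/mL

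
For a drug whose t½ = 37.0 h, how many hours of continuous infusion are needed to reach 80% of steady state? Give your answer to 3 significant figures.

k = ln 2 / 37.0 = 0.01873 h⁻¹
f = 1 − e^(−kt)  ⇒  t = −ln(1 − f) / k
t = −ln(1 − 0.8) / 0.01873 = 1.609 / 0.01873 ≈ 85.9 hours

85.9 hours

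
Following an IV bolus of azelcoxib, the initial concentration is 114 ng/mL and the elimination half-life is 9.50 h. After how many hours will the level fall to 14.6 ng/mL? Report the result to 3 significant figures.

28.2 hours

k = ln 2 / 9.50 = 0.07296 h⁻¹
C(t) = C₀ e^(−kt)  ⇒  t = ln(C₀/C) / k
t = ln(114/14.6) / 0.07296 = 2.055 / 0.07296 ≈ 28.2 hours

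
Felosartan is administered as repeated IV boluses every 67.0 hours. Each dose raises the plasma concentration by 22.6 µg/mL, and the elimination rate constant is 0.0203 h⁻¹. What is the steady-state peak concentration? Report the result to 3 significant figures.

30.4 µg/mL

Fraction remaining after one interval: e^(−kτ) = e^(−0.02030 × 67.0) = 0.2566
R = 1 / (1 − 0.2566) = 1.345
Css,max = 22.6 × 1.345 ≈ 30.4 µg/mL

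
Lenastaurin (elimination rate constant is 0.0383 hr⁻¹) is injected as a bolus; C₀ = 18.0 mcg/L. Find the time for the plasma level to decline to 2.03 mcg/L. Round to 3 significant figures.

C(t) = C₀ e^(−kt)  ⇒  t = ln(C₀/C) / k
t = ln(18.0/2.03) / 0.03830 = 2.182 / 0.03830 ≈ 57.0 hours

57.0 hours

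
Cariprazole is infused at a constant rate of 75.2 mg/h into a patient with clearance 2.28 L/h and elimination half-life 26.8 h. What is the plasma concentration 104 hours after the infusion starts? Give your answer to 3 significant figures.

30.7 µg/mL

Css = rate / CL = 75.2 / 2.28 = 32.98 µg/mL
k = ln 2 / 26.8 = 0.02586 h⁻¹
C(t) = Css (1 − e^(−kt)) = 32.98 × (1 − e^(−2.690)) = 32.98 × 0.9321 ≈ 30.7 µg/mL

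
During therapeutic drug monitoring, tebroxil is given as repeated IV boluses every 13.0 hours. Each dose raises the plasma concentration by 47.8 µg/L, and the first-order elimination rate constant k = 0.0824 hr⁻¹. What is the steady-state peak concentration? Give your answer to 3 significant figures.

72.7 µg/L

Fraction remaining after one interval: e^(−kτ) = e^(−0.08240 × 13.0) = 0.3426
R = 1 / (1 − 0.3426) = 1.521
Css,max = 47.8 × 1.521 ≈ 72.7 µg/L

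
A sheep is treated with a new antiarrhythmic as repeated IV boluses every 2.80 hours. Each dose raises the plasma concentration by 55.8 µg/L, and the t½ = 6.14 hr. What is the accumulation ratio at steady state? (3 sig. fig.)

k = ln 2 / 6.14 = 0.1129 hr⁻¹
Fraction remaining after one interval: e^(−kτ) = e^(−0.1129 × 2.80) = 0.7290
R = 1 / (1 − 0.7290) = 1 / 0.2710 ≈ 3.69

3.69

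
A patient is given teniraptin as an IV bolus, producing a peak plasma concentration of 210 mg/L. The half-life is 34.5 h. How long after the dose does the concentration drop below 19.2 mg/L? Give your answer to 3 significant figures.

119 hours

k = ln 2 / 34.5 = 0.02009 h⁻¹
C(t) = C₀ e^(−kt)  ⇒  t = ln(C₀/C) / k
t = ln(210/19.2) / 0.02009 = 2.392 / 0.02009 ≈ 119 hours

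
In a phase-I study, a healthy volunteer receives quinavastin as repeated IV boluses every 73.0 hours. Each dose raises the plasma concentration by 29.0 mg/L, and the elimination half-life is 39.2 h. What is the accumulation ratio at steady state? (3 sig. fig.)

k = ln 2 / 39.2 = 0.01768 h⁻¹
Fraction remaining after one interval: e^(−kτ) = e^(−0.01768 × 73.0) = 0.2750
R = 1 / (1 − 0.2750) = 1 / 0.7250 ≈ 1.38

1.38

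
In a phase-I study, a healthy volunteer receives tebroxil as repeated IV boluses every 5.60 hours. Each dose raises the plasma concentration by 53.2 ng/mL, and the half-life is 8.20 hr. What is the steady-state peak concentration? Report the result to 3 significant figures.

k = ln 2 / 8.20 = 0.08453 hr⁻¹
Fraction remaining after one interval: e^(−kτ) = e^(−0.08453 × 5.60) = 0.6229
R = 1 / (1 − 0.6229) = 2.652
Css,max = 53.2 × 2.652 ≈ 141 ng/mL

141 ng/mL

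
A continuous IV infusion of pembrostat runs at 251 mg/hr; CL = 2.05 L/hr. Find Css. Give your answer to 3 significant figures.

122 mg/L

Css = infusion rate / CL = 251 / 2.05 ≈ 122 mg/L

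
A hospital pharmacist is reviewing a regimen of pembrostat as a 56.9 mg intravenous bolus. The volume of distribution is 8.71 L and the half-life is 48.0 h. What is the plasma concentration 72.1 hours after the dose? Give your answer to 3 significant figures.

2.31 µg/mL

C₀ = dose / V = 56.9 / 8.71 = 6.533 µg/mL
k = ln 2 / 48.0 = 0.01444 h⁻¹
C(t) = C₀ e^(−kt) = 6.533 × e^(−0.01444 × 72.1) = 6.533 × e^(−1.041) = 6.533 × 0.3530 ≈ 2.31 µg/mL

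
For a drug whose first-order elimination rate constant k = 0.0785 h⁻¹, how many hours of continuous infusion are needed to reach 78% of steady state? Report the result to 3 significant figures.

19.3 hours

f = 1 − e^(−kt)  ⇒  t = −ln(1 − f) / k
t = −ln(1 − 0.78) / 0.07850 = 1.514 / 0.07850 ≈ 19.3 hours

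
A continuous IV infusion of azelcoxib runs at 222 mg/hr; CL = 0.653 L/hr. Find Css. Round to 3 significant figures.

Css = infusion rate / CL = 222 / 0.653 ≈ 340 mg/L

340 mg/L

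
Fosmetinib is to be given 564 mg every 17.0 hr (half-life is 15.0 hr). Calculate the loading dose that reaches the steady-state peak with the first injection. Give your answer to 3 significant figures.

1040 mg

k = ln 2 / 15.0 = 0.04621 hr⁻¹
Accumulation ratio R = 1 / (1 − e^(−kτ)) = 1 / (1 − e^(−0.04621×17.0)) = 1 / (1 − 0.4559) = 1.838
Loading dose = maintenance dose × R = 564 × 1.838 ≈ 1040 mg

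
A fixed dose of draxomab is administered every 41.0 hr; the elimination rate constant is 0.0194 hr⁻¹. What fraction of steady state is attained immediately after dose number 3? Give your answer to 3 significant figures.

f_n = 1 − e^(−nkτ) = 1 − e^(−3 × 0.01940 × 41.0) = 1 − e^(−2.386) = 1 − 0.09198 ≈ 0.908

0.908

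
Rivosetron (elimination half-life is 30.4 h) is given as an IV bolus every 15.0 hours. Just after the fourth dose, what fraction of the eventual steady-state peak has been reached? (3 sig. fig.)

k = ln 2 / 30.4 = 0.02280 h⁻¹
f_n = 1 − e^(−nkτ) = 1 − e^(−4 × 0.02280 × 15.0) = 1 − e^(−1.368) = 1 − 0.2546 ≈ 0.745

0.745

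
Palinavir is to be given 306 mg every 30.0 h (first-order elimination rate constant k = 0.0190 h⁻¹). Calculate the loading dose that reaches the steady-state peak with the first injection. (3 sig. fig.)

704 mg

Accumulation ratio R = 1 / (1 − e^(−kτ)) = 1 / (1 − e^(−0.01900×30.0)) = 1 / (1 − 0.5655) = 2.302
Loading dose = maintenance dose × R = 306 × 2.302 ≈ 704 mg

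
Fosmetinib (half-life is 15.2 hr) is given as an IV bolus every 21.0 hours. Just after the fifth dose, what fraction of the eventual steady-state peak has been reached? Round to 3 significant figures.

k = ln 2 / 15.2 = 0.04560 hr⁻¹
f_n = 1 − e^(−nkτ) = 1 − e^(−5 × 0.04560 × 21.0) = 1 − e^(−4.788) = 1 − 0.008328 ≈ 0.992

0.992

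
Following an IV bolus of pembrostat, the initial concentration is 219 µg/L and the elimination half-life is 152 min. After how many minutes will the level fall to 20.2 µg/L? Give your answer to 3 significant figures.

523 minutes

k = ln 2 / 152 = 0.004560 min⁻¹
C(t) = C₀ e^(−kt)  ⇒  t = ln(C₀/C) / k
t = ln(219/20.2) / 0.004560 = 2.383 / 0.004560 ≈ 523 minutes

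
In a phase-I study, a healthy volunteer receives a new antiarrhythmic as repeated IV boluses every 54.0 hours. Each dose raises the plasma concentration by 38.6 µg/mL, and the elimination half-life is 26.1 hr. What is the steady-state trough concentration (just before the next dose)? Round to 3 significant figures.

12.1 µg/mL

k = ln 2 / 26.1 = 0.02656 hr⁻¹
Fraction remaining after one interval: e^(−kτ) = e^(−0.02656 × 54.0) = 0.2383
R = 1 / (1 − 0.2383) = 1.313
Css,max = 38.6 × 1.313 = 50.68 µg/mL
Css,min = Css,max × e^(−kτ) = 50.68 × 0.2383 ≈ 12.1 µg/mL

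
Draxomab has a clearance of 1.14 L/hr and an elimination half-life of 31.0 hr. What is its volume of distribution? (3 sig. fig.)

51.0 L

k = ln 2 / t½ = ln 2 / 31.0 = 0.02236 hr⁻¹
V = CL / k = 1.14 / 0.02236 ≈ 51.0 L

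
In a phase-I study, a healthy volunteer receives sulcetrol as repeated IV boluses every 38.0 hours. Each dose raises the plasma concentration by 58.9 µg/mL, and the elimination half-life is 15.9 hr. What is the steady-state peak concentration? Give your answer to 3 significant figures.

k = ln 2 / 15.9 = 0.04359 hr⁻¹
Fraction remaining after one interval: e^(−kτ) = e^(−0.04359 × 38.0) = 0.1908
R = 1 / (1 − 0.1908) = 1.236
Css,max = 58.9 × 1.236 ≈ 72.8 µg/mL

72.8 µg/mL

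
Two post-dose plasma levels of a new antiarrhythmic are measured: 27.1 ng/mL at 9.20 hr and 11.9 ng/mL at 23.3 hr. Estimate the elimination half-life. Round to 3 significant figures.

11.9 hours

k = ln(C₁/C₂) / (t₂ − t₁) = ln(27.1/11.9) / (23.3 − 9.20)
  = 0.8230 / 14.10 = 0.05837 hr⁻¹
t½ = ln 2 / k = ln 2 / 0.05837 ≈ 11.9 hours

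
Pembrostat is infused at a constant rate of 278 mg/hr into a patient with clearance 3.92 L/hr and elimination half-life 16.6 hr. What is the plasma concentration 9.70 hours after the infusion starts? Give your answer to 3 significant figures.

Css = rate / CL = 278 / 3.92 = 70.92 µg/mL
k = ln 2 / 16.6 = 0.04176 hr⁻¹
C(t) = Css (1 − e^(−kt)) = 70.92 × (1 − e^(−0.4050)) = 70.92 × 0.3330 ≈ 23.6 µg/mL

23.6 µg/mL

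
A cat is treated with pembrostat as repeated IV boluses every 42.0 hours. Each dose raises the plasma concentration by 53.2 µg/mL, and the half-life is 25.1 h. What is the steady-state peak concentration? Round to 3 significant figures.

77.5 µg/mL

k = ln 2 / 25.1 = 0.02762 h⁻¹
Fraction remaining after one interval: e^(−kτ) = e^(−0.02762 × 42.0) = 0.3135
R = 1 / (1 − 0.3135) = 1.457
Css,max = 53.2 × 1.457 ≈ 77.5 µg/mL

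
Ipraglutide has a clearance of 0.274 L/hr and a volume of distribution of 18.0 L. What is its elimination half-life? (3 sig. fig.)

k = CL / V = 0.274 / 18.0 = 0.01522 hr⁻¹
t½ = ln 2 / k = ln 2 / 0.01522 ≈ 45.5 hours

45.5 hours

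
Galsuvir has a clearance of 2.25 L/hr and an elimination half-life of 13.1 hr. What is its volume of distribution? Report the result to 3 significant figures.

k = ln 2 / t½ = ln 2 / 13.1 = 0.05291 hr⁻¹
V = CL / k = 2.25 / 0.05291 ≈ 42.5 L

42.5 L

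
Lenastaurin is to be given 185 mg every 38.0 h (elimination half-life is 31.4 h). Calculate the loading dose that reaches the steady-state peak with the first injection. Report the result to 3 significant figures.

326 mg

k = ln 2 / 31.4 = 0.02207 h⁻¹
Accumulation ratio R = 1 / (1 − e^(−kτ)) = 1 / (1 − e^(−0.02207×38.0)) = 1 / (1 − 0.4322) = 1.761
Loading dose = maintenance dose × R = 185 × 1.761 ≈ 326 mg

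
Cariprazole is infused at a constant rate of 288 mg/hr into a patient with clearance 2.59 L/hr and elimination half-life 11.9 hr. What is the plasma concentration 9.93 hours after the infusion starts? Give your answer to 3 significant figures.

Css = rate / CL = 288 / 2.59 = 111.2 µg/mL
k = ln 2 / 11.9 = 0.05825 hr⁻¹
C(t) = Css (1 − e^(−kt)) = 111.2 × (1 − e^(−0.5784)) = 111.2 × 0.4392 ≈ 48.8 µg/mL

48.8 µg/mL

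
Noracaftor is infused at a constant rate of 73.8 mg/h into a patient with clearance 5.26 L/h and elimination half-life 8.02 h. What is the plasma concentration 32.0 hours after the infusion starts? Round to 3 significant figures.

13.1 mg/L

Css = rate / CL = 73.8 / 5.26 = 14.03 mg/L
k = ln 2 / 8.02 = 0.08643 h⁻¹
C(t) = Css (1 − e^(−kt)) = 14.03 × (1 − e^(−2.766)) = 14.03 × 0.9371 ≈ 13.1 mg/L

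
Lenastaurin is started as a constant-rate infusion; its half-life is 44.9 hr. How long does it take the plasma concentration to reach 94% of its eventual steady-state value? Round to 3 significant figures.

k = ln 2 / 44.9 = 0.01544 hr⁻¹
f = 1 − e^(−kt)  ⇒  t = −ln(1 − f) / k
t = −ln(1 − 0.94) / 0.01544 = 2.813 / 0.01544 ≈ 182 hours

182 hours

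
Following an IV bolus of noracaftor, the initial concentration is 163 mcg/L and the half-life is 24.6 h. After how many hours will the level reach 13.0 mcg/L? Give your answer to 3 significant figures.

89.7 hours

k = ln 2 / 24.6 = 0.02818 h⁻¹
C(t) = C₀ e^(−kt)  ⇒  t = ln(C₀/C) / k
t = ln(163/13.0) / 0.02818 = 2.529 / 0.02818 ≈ 89.7 hours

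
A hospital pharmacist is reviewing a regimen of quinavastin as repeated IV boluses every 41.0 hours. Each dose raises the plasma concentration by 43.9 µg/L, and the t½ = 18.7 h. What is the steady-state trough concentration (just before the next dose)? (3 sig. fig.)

k = ln 2 / 18.7 = 0.03707 h⁻¹
Fraction remaining after one interval: e^(−kτ) = e^(−0.03707 × 41.0) = 0.2188
R = 1 / (1 − 0.2188) = 1.280
Css,max = 43.9 × 1.280 = 56.19 µg/L
Css,min = Css,max × e^(−kτ) = 56.19 × 0.2188 ≈ 12.3 µg/L

12.3 µg/L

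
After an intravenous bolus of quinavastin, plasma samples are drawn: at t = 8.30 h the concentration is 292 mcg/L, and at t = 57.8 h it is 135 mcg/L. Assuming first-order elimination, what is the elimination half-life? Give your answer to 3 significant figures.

k = ln(C₁/C₂) / (t₂ − t₁) = ln(292/135) / (57.8 − 8.30)
  = 0.7715 / 49.50 = 0.01559 h⁻¹
t½ = ln 2 / k = ln 2 / 0.01559 ≈ 44.5 hours

44.5 hours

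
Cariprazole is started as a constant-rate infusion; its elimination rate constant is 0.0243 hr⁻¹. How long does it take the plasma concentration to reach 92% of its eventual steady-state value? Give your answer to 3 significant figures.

104 hours

f = 1 − e^(−kt)  ⇒  t = −ln(1 − f) / k
t = −ln(1 − 0.92) / 0.02430 = 2.526 / 0.02430 ≈ 104 hours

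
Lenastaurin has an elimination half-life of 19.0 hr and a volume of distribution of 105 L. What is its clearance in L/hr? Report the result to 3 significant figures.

3.83 L/hr

k = ln 2 / t½ = ln 2 / 19.0 = 0.03648 hr⁻¹
CL = k · V = 0.03648 × 105 ≈ 3.83 L/hr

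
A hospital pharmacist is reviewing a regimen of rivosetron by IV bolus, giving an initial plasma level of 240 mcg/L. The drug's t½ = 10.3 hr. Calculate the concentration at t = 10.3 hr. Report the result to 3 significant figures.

120 mcg/L

k = ln 2 / 10.3 = 0.06730 hr⁻¹
10.3 hr is 1.000 half-lives, so C = 240 × (1/2)^1.000 = 240 × 0.5000 ≈ 120 mcg/L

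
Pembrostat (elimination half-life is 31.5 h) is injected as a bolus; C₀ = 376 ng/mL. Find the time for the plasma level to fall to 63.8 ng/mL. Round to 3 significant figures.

k = ln 2 / 31.5 = 0.02200 h⁻¹
C(t) = C₀ e^(−kt)  ⇒  t = ln(C₀/C) / k
t = ln(376/63.8) / 0.02200 = 1.774 / 0.02200 ≈ 80.6 hours

80.6 hours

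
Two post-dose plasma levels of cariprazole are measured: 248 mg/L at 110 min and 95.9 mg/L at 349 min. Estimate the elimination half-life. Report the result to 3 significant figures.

174 minutes

k = ln(C₁/C₂) / (t₂ − t₁) = ln(248/95.9) / (349 − 110)
  = 0.9501 / 239.0 = 0.003975 min⁻¹
t½ = ln 2 / k = ln 2 / 0.003975 ≈ 174 minutes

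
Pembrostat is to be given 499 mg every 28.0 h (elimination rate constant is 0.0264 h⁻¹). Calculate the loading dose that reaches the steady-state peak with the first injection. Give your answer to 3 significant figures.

Accumulation ratio R = 1 / (1 − e^(−kτ)) = 1 / (1 − e^(−0.02640×28.0)) = 1 / (1 − 0.4775) = 1.914
Loading dose = maintenance dose × R = 499 × 1.914 ≈ 955 mg

955 mg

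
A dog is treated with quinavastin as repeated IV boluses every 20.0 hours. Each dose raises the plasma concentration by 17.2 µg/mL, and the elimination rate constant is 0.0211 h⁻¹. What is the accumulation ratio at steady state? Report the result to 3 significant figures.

2.90

Fraction remaining after one interval: e^(−kτ) = e^(−0.02110 × 20.0) = 0.6557
R = 1 / (1 − 0.6557) = 1 / 0.3443 ≈ 2.90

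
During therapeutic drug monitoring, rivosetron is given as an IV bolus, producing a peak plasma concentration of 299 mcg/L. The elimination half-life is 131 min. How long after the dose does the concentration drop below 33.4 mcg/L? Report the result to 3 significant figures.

414 minutes

k = ln 2 / 131 = 0.005291 min⁻¹
C(t) = C₀ e^(−kt)  ⇒  t = ln(C₀/C) / k
t = ln(299/33.4) / 0.005291 = 2.192 / 0.005291 ≈ 414 minutes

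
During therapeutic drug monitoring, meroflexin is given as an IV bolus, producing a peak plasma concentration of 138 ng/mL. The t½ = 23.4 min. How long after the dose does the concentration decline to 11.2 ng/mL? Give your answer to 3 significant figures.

84.8 minutes

k = ln 2 / 23.4 = 0.02962 min⁻¹
C(t) = C₀ e^(−kt)  ⇒  t = ln(C₀/C) / k
t = ln(138/11.2) / 0.02962 = 2.511 / 0.02962 ≈ 84.8 minutes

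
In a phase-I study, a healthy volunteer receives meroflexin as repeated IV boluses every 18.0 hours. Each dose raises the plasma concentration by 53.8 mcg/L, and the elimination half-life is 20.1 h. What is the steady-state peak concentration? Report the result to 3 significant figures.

116 mcg/L

k = ln 2 / 20.1 = 0.03448 h⁻¹
Fraction remaining after one interval: e^(−kτ) = e^(−0.03448 × 18.0) = 0.5376
R = 1 / (1 − 0.5376) = 2.162
Css,max = 53.8 × 2.162 ≈ 116 mcg/L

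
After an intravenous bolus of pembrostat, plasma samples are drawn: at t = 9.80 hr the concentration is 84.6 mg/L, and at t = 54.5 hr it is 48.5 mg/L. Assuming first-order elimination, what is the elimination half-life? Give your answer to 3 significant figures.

k = ln(C₁/C₂) / (t₂ − t₁) = ln(84.6/48.5) / (54.5 − 9.80)
  = 0.5564 / 44.70 = 0.01245 hr⁻¹
t½ = ln 2 / k = ln 2 / 0.01245 ≈ 55.7 hours

55.7 hours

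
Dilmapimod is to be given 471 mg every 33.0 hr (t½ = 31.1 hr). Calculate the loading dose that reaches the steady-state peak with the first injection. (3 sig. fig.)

k = ln 2 / 31.1 = 0.02229 hr⁻¹
Accumulation ratio R = 1 / (1 − e^(−kτ)) = 1 / (1 − e^(−0.02229×33.0)) = 1 / (1 − 0.4793) = 1.920
Loading dose = maintenance dose × R = 471 × 1.920 ≈ 904 mg

904 mg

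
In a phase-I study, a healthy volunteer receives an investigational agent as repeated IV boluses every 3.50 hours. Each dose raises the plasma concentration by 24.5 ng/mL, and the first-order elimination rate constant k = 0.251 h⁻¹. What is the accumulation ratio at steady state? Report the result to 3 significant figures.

1.71

Fraction remaining after one interval: e^(−kτ) = e^(−0.2510 × 3.50) = 0.4154
R = 1 / (1 − 0.4154) = 1 / 0.5846 ≈ 1.71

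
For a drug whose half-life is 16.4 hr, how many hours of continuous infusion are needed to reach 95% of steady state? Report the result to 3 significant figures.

70.9 hours

k = ln 2 / 16.4 = 0.04227 hr⁻¹
f = 1 − e^(−kt)  ⇒  t = −ln(1 − f) / k
t = −ln(1 − 0.95) / 0.04227 = 2.996 / 0.04227 ≈ 70.9 hours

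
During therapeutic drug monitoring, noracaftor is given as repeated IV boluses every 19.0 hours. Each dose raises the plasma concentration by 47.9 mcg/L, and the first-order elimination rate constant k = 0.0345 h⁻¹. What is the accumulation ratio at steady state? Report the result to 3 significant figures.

Fraction remaining after one interval: e^(−kτ) = e^(−0.03450 × 19.0) = 0.5192
R = 1 / (1 − 0.5192) = 1 / 0.4808 ≈ 2.08

2.08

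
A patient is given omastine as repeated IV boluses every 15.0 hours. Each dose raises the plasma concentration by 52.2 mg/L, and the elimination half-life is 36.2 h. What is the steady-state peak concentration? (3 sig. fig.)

k = ln 2 / 36.2 = 0.01915 h⁻¹
Fraction remaining after one interval: e^(−kτ) = e^(−0.01915 × 15.0) = 0.7503
R = 1 / (1 − 0.7503) = 4.006
Css,max = 52.2 × 4.006 ≈ 209 mg/L

209 mg/L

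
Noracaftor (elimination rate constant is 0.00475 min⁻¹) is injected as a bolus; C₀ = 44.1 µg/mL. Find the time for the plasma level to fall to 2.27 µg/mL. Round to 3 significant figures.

625 minutes

C(t) = C₀ e^(−kt)  ⇒  t = ln(C₀/C) / k
t = ln(44.1/2.27) / 0.004750 = 2.967 / 0.004750 ≈ 625 minutes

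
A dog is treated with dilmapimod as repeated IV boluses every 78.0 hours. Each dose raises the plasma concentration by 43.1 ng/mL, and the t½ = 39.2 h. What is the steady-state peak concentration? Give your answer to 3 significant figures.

k = ln 2 / 39.2 = 0.01768 h⁻¹
Fraction remaining after one interval: e^(−kτ) = e^(−0.01768 × 78.0) = 0.2518
R = 1 / (1 − 0.2518) = 1.336
Css,max = 43.1 × 1.336 ≈ 57.6 ng/mL

57.6 ng/mL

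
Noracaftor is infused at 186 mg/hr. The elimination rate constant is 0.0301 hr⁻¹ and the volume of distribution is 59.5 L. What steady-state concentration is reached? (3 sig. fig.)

104 µg/mL

CL = k · V = 0.0301 × 59.5 = 1.791 L/hr
Css = rate / CL = 186 / 1.791 ≈ 104 µg/mL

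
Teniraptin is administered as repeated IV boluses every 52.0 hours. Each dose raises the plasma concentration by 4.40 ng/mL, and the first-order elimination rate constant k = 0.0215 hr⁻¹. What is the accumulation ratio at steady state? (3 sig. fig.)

1.49

Fraction remaining after one interval: e^(−kτ) = e^(−0.02150 × 52.0) = 0.3269
R = 1 / (1 − 0.3269) = 1 / 0.6731 ≈ 1.49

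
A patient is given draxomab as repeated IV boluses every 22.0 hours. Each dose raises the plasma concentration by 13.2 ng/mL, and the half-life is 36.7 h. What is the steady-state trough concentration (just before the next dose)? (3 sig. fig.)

25.6 ng/mL

k = ln 2 / 36.7 = 0.01889 h⁻¹
Fraction remaining after one interval: e^(−kτ) = e^(−0.01889 × 22.0) = 0.6600
R = 1 / (1 − 0.6600) = 2.941
Css,max = 13.2 × 2.941 = 38.82 ng/mL
Css,min = Css,max × e^(−kτ) = 38.82 × 0.6600 ≈ 25.6 ng/mL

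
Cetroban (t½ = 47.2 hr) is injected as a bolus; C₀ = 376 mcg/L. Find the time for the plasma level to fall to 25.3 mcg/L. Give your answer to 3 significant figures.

k = ln 2 / 47.2 = 0.01469 hr⁻¹
C(t) = C₀ e^(−kt)  ⇒  t = ln(C₀/C) / k
t = ln(376/25.3) / 0.01469 = 2.699 / 0.01469 ≈ 184 hours

184 hours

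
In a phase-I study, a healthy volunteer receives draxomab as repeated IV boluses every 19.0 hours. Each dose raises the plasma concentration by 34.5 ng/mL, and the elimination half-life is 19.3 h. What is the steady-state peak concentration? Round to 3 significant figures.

k = ln 2 / 19.3 = 0.03591 h⁻¹
Fraction remaining after one interval: e^(−kτ) = e^(−0.03591 × 19.0) = 0.5054
R = 1 / (1 − 0.5054) = 2.022
Css,max = 34.5 × 2.022 ≈ 69.8 ng/mL

69.8 ng/mL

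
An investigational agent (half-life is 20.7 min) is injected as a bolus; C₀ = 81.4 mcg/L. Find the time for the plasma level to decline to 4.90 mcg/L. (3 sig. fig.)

k = ln 2 / 20.7 = 0.03349 min⁻¹
C(t) = C₀ e^(−kt)  ⇒  t = ln(C₀/C) / k
t = ln(81.4/4.90) / 0.03349 = 2.810 / 0.03349 ≈ 83.9 minutes

83.9 minutes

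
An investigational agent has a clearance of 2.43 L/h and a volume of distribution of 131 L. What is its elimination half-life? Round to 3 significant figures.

37.4 hours

k = CL / V = 2.43 / 131 = 0.01855 h⁻¹
t½ = ln 2 / k = ln 2 / 0.01855 ≈ 37.4 hours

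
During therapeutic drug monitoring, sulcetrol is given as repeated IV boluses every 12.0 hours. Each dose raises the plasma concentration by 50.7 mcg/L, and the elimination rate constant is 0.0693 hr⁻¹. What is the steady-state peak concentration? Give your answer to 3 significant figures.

Fraction remaining after one interval: e^(−kτ) = e^(−0.06930 × 12.0) = 0.4354
R = 1 / (1 − 0.4354) = 1.771
Css,max = 50.7 × 1.771 ≈ 89.8 mcg/L

89.8 mcg/L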